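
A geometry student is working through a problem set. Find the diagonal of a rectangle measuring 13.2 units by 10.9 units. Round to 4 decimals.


Shape: rectangle (diagonal via Pythagoras)
Sides: 13.2 units and 10.9 units
Formula: d = sqrt(l^2 + w^2)
l^2 = 174.24, w^2 = 118.81
l^2 + w^2 = 293.05
d = sqrt(293.05)
d = 17.1187
17.1187 units


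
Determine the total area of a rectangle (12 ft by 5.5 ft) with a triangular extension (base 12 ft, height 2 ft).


Composite shape: rectangle + triangle
Rectangle area = 12 * 5.5 = 66
Triangle area = 0.5 * 12 * 2 = 12
Total = 66 + 12
Total = 78
78 ft^2


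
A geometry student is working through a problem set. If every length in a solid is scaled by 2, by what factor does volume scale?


Linear scale factor k = 2
Rule: under a linear scaling by k, volumes scale by k^3.
k^3 = 2 * 2 * 2
k^3 = 4 * 2
k^3 = 8
Volume scales by a factor of 8.
8 (dimensionless)


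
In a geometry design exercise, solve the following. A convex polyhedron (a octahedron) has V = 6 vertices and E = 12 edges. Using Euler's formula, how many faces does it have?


Polyhedron: octahedron
Euler's formula for convex polyhedra: V - E + F = 2
Given: V = 6 vertices and E = 12 edges
Solve for F:
F = 2 + E - V = 2 + 12 - 6 = 8
8 faces


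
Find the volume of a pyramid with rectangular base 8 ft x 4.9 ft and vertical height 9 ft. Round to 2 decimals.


Shape: rectangular pyramid
Base: 8 ft x 4.9 ft, Height h = 9 ft
Formula: V = (1/3) * base_area * h
base_area = 8 * 4.9 = 39.2
base_area * h = 39.2 * 9 = 352.8
V = 352.8 / 3
V = 117.6
117.6 ft^3


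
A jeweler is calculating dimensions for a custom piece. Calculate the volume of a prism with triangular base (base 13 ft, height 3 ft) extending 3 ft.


Shape: triangular prism
Triangle base = 13 ft, triangle height = 3 ft, prism length L = 3 ft
Formula: V = (1/2 * b * h_tri) * L
Cross-section area = 0.5 * 13 * 3 = 19.5
V = 19.5 * 3
V = 58.5
58.5 ft^3


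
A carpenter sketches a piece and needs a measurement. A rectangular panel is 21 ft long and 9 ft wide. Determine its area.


Shape: rectangle
Length l = 21 ft, Width w = 9 ft
Formula: A = l * w
A = 21 * 9
A = 189
189 ft^2


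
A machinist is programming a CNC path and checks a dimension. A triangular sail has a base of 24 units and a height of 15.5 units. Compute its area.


Shape: triangle
Base b = 24 units, Height h = 15.5 units
Formula: A = (1/2) * b * h
A = 0.5 * 24 * 15.5
A = 0.5 * 372
A = 186
186 units^2


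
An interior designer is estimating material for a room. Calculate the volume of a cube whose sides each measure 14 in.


Shape: cube
Side s = 14 in
Formula: V = s^3
V = 14 * 14 * 14
V = 196 * 14
V = 2744
2744 in^3


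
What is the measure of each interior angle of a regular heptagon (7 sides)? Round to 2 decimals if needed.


Shape: regular heptagon (7 sides)
Formula: interior angle = (n - 2) * 180 / n
(n - 2) = 5
(n - 2) * 180 = 900
angle = 900 / 7
angle = 128.57
128.57 degrees


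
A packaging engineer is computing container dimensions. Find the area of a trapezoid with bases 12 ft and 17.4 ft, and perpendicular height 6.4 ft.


Shape: trapezoid
Parallel sides a = 12 ft, b = 17.4 ft; Height h = 6.4 ft
Formula: A = (a + b) * h / 2
a + b = 12 + 17.4 = 29.4
A = 29.4 * 6.4 / 2
A = 188.16 / 2
A = 94.08
94.08 ft^2


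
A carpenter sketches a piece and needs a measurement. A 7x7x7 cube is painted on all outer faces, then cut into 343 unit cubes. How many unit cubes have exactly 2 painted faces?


Large cube: 7 x 7 x 7, cut into unit cubes.
n = 7, so n - 2 = 5
Cubes with 2 painted faces lie along the edges, excluding corners.
A cube has 12 edges; each contributes (n - 2) = 5 such cubes.
Count = 12 * 5 = 60
60 unit cubes


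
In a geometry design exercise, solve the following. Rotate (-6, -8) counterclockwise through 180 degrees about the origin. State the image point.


Transformation: rotation about the origin
Original point: (-6, -8)
Rule for 180 deg: (x, y) -> (-x, -y)
Apply: (-6, -8) -> (6, 8)
(6, 8)


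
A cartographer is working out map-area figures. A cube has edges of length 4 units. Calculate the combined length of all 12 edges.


Shape: cube
Side s = 4 units
A cube has 12 edges, all equal.
Formula: total edge length = 12 * s
Total = 12 * 4
Total = 48
48 units


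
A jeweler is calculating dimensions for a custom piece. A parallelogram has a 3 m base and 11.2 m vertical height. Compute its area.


Shape: parallelogram
Base b = 3 m, Height h = 11.2 m
Formula: A = b * h
A = 3 * 11.2
A = 33.6
33.6 m^2


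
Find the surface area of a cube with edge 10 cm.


Shape: cube
Side s = 10 cm
A cube has 6 square faces.
Formula: SA = 6 * s^2
s^2 = 100
SA = 6 * 100
SA = 600
600 cm^2


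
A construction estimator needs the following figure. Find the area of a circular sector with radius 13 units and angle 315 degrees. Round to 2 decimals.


Shape: circular sector
Radius r = 13 units, Angle = 315 degrees
Formula: A = (angle/360) * pi * r^2
r^2 = 169
Fraction of circle = 315/360
A = (315/360) * pi * 169
A = 147.875 * pi
A = 464.56
464.56 units^2


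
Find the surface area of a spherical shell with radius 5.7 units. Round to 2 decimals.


Shape: sphere
Radius r = 5.7 units
Formula: SA = 4 * pi * r^2
r^2 = 32.49
SA = 4 * pi * 32.49
SA = 129.96 * pi
SA = 408.28
408.28 units^2


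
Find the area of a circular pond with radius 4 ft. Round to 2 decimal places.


Shape: circle
Radius r = 4 ft
Formula: A = pi * r^2
r^2 = 4^2 = 16
A = pi * 16
A = 50.27
50.27 ft^2


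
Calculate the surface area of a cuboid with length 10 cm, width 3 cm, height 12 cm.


Shape: rectangular prism
l = 10 cm, w = 3 cm, h = 12 cm
Formula: SA = 2(lw + lh + wh)
lw = 30, lh = 120, wh = 36
lw + lh + wh = 186
SA = 2 * 186
SA = 372
372 cm^2


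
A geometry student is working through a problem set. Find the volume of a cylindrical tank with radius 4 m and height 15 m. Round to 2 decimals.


Shape: cylinder
Radius r = 4 m, Height h = 15 m
Formula: V = pi * r^2 * h
r^2 = 16
V = pi * 16 * 15
V = 240 * pi
V = 753.98
753.98 m^3


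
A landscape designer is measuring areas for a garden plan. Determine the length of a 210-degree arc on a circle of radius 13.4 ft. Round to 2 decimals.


Shape: circular arc
Radius r = 13.4 ft, Angle = 210 degrees
Formula: L = (angle/360) * 2 * pi * r
2 * pi * r = 26.8 * pi
L = (210/360) * 26.8 * pi
L = 15.633333 * pi
L = 49.11
49.11 ft


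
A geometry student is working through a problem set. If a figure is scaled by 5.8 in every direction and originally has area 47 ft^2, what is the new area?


Linear scale factor k = 5.8
Original area = 47 ft^2
Rule: under a linear scaling by k, areas scale by k^2.
k^2 = 5.8^2 = 33.64
New area = 47 * 33.64
New area = 1581.08
1581.08 ft^2


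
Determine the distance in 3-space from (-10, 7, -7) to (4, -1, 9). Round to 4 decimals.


3D distance between two points
P1 = (-10, 7, -7), P2 = (4, -1, 9)
Formula: d = sqrt((x2-x1)^2 + (y2-y1)^2 + (z2-z1)^2)
dx = 4 - -10 = 14
dy = -1 - 7 = -8
dz = 9 - -7 = 16
dx^2 + dy^2 + dz^2 = 196 + 64 + 256 = 516
d = sqrt(516)
d = 22.7156
22.7156 units


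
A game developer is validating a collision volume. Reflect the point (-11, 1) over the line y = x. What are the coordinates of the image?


Transformation: reflection
Original point: (-11, 1)
Rule for reflection over y = x: (x, y) -> (y, x)
Apply: (-11, 1) -> (1, -11)
(1, -11)


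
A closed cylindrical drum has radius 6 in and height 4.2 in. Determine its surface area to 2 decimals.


Shape: closed cylinder
Radius r = 6 in, Height h = 4.2 in
Formula: SA = 2*pi*r^2 + 2*pi*r*h = 2*pi*r*(r + h)
r + h = 10.2
2 * r * (r + h) = 2 * 6 * 10.2 = 122.4
SA = 122.4 * pi
SA = 384.53
384.53 in^2


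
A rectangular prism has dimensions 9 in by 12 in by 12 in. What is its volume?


Shape: rectangular prism
l = 9 in, w = 12 in, h = 12 in
Formula: V = l * w * h
V = 9 * 12 * 12
V = 108 * 12
V = 1296
1296 in^3


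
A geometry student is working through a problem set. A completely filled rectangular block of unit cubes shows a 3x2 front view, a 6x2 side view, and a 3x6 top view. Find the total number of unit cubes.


Orthographic views of a solid rectangular block:
Front view 3 x 2 -> length = 3, height = 2
Side view 6 x 2 -> width = 6, height = 2 (consistent)
Top view 3 x 6 -> confirms length = 3, width = 6
The block is 3 x 6 x 2.
Total unit cubes = 3 * 6 * 2 = 36
36 unit cubes


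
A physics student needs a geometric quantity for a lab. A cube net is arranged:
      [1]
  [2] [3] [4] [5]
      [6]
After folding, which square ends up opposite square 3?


Net: cross layout. Take square 3 as the base (bottom).
Fold the four squares in the horizontal row up around 3: 2 -> left, 4 -> right, 5 wraps to the top.
Fold 1 and 6 up from 3: 1 -> back, 6 -> front.
Opposite pairs are therefore: (1, 6), (2, 4), (3, 5).
Face 3 is opposite face 5.
face 5


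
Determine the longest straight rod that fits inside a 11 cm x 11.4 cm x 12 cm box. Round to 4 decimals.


Shape: rectangular box (space diagonal)
l = 11 cm, w = 11.4 cm, h = 12 cm
Visualize: the diagonal of the base, then a right triangle with that diagonal and the height.
Formula: d = sqrt(l^2 + w^2 + h^2)
l^2 + w^2 + h^2 = 121 + 129.96 + 144 = 394.96
d = sqrt(394.96)
d = 19.8736
19.8736 cm


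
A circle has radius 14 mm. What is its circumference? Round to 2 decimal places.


Shape: circle
Radius r = 14 mm
Formula: C = 2 * pi * r
C = 2 * pi * 14
C = 28 * pi
C = 87.96
87.96 mm


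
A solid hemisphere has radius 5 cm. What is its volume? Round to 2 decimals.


Shape: hemisphere (half of a sphere)
Radius r = 5 cm
Formula: V = (1/2) * (4/3) * pi * r^3 = (2/3) * pi * r^3
r^3 = 125
(2/3) * 125 = 83.333333
V = 83.333333 * pi
V = 261.8
261.8 cm^3


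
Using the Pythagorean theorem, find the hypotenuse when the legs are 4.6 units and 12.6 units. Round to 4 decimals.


Shape: right triangle
Legs a = 4.6 units, b = 12.6 units
Formula: c = sqrt(a^2 + b^2)
a^2 = 21.16, b^2 = 158.76
a^2 + b^2 = 179.92
c = sqrt(179.92)
c = 13.4134
13.4134 units


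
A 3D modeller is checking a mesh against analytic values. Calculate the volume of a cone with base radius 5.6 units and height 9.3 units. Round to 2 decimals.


Shape: cone
Radius r = 5.6 units, Height h = 9.3 units
Formula: V = (1/3) * pi * r^2 * h
r^2 = 31.36
pi * r^2 * h = pi * 31.36 * 9.3 = 291.648 * pi
V = 291.648 * pi / 3
V = 305.41
305.41 units^3


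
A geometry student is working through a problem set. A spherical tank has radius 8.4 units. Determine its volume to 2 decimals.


Shape: sphere
Radius r = 8.4 units
Formula: V = (4/3) * pi * r^3
r^3 = 592.704
(4/3) * 592.704 = 790.272
V = 790.272 * pi
V = 2482.71
2482.71 units^3


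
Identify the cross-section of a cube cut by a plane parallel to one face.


Solid: cube
Cutting plane: parallel to one face
Visualize the intersection of the plane with the solid's surface.
The boundary of the cut region is a square.
square


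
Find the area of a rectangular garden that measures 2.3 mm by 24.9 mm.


Shape: rectangle
Length l = 2.3 mm, Width w = 24.9 mm
Formula: A = l * w
A = 2.3 * 24.9
A = 57.27
57.27 mm^2


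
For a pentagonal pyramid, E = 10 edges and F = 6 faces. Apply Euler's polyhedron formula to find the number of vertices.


Polyhedron: pentagonal pyramid
Euler's formula for convex polyhedra: V - E + F = 2
Given: E = 10 edges and F = 6 faces
Solve for V:
V = 2 + E - F = 2 + 10 - 6 = 6
6 vertices


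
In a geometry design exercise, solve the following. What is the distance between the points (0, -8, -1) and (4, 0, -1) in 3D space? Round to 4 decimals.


3D distance between two points
P1 = (0, -8, -1), P2 = (4, 0, -1)
Formula: d = sqrt((x2-x1)^2 + (y2-y1)^2 + (z2-z1)^2)
dx = 4 - 0 = 4
dy = 0 - -8 = 8
dz = -1 - -1 = 0
dx^2 + dy^2 + dz^2 = 16 + 64 + 0 = 80
d = sqrt(80)
d = 8.9443
8.9443 units


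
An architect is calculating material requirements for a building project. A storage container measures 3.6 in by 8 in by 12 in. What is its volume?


Shape: rectangular prism
l = 3.6 in, w = 8 in, h = 12 in
Formula: V = l * w * h
V = 3.6 * 8 * 12
V = 28.8 * 12
V = 345.6
345.6 in^3


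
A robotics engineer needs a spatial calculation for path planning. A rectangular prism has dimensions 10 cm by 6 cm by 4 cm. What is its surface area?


Shape: rectangular prism
l = 10 cm, w = 6 cm, h = 4 cm
Formula: SA = 2(lw + lh + wh)
lw = 60, lh = 40, wh = 24
lw + lh + wh = 124
SA = 2 * 124
SA = 248
248 cm^2


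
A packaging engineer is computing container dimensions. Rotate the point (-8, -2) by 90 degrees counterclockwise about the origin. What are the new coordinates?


Transformation: rotation about the origin
Original point: (-8, -2)
Rule for 90 deg counterclockwise: (x, y) -> (-y, x)
Apply: (-8, -2) -> (2, -8)
(2, -8)


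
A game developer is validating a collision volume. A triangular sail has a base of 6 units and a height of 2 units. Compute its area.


Shape: triangle
Base b = 6 units, Height h = 2 units
Formula: A = (1/2) * b * h
A = 0.5 * 6 * 2
A = 0.5 * 12
A = 6
6 units^2


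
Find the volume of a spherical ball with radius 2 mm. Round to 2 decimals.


Shape: sphere
Radius r = 2 mm
Formula: V = (4/3) * pi * r^3
r^3 = 8
(4/3) * 8 = 10.666667
V = 10.666667 * pi
V = 33.51
33.51 mm^3


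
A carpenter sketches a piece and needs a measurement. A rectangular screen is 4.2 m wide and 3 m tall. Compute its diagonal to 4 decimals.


Shape: rectangle (diagonal via Pythagoras)
Sides: 4.2 m and 3 m
Formula: d = sqrt(l^2 + w^2)
l^2 = 17.64, w^2 = 9
l^2 + w^2 = 26.64
d = sqrt(26.64)
d = 5.1614
5.1614 m


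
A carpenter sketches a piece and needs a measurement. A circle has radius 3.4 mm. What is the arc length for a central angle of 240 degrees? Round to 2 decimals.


Shape: circular arc
Radius r = 3.4 mm, Angle = 240 degrees
Formula: L = (angle/360) * 2 * pi * r
2 * pi * r = 6.8 * pi
L = (240/360) * 6.8 * pi
L = 4.533333 * pi
L = 14.24
14.24 mm


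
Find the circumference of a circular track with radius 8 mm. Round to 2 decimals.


Shape: circle
Radius r = 8 mm
Formula: C = 2 * pi * r
C = 2 * pi * 8
C = 16 * pi
C = 50.27
50.27 mm


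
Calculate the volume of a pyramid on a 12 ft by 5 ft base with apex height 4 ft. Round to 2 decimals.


Shape: rectangular pyramid
Base: 12 ft x 5 ft, Height h = 4 ft
Formula: V = (1/3) * base_area * h
base_area = 12 * 5 = 60
base_area * h = 60 * 4 = 240
V = 240 / 3
V = 80
80 ft^3


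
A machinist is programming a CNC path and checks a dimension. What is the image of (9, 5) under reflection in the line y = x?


Transformation: reflection
Original point: (9, 5)
Rule for reflection over y = x: (x, y) -> (y, x)
Apply: (9, 5) -> (5, 9)
(5, 9)


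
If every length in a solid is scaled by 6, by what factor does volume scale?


Linear scale factor k = 6
Rule: under a linear scaling by k, volumes scale by k^3.
k^3 = 6 * 6 * 6
k^3 = 36 * 6
k^3 = 216
Volume scales by a factor of 216.
216 (dimensionless)


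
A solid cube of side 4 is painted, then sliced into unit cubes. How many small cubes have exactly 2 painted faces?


Large cube: 4 x 4 x 4, cut into unit cubes.
n = 4, so n - 2 = 2
Cubes with 2 painted faces lie along the edges, excluding corners.
A cube has 12 edges; each contributes (n - 2) = 2 such cubes.
Count = 12 * 2 = 24
24 unit cubes


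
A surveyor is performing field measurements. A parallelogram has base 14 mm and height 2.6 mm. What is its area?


Shape: parallelogram
Base b = 14 mm, Height h = 2.6 mm
Formula: A = b * h
A = 14 * 2.6
A = 36.4
36.4 mm^2


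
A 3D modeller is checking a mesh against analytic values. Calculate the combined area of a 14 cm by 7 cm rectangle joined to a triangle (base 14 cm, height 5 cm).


Composite shape: rectangle + triangle
Rectangle area = 14 * 7 = 98
Triangle area = 0.5 * 14 * 5 = 35
Total = 98 + 35
Total = 133
133 cm^2


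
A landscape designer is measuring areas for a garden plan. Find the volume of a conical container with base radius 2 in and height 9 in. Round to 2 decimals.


Shape: cone
Radius r = 2 in, Height h = 9 in
Formula: V = (1/3) * pi * r^2 * h
r^2 = 4
pi * r^2 * h = pi * 4 * 9 = 36 * pi
V = 36 * pi / 3
V = 37.7
37.7 in^3


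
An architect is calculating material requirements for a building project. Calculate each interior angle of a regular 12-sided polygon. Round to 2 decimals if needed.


Shape: regular dodecagon (12 sides)
Formula: interior angle = (n - 2) * 180 / n
(n - 2) = 10
(n - 2) * 180 = 1800
angle = 1800 / 12
angle = 150
150 degrees


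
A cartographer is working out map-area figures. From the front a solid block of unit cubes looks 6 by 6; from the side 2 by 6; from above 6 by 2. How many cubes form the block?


Orthographic views of a solid rectangular block:
Front view 6 x 6 -> length = 6, height = 6
Side view 2 x 6 -> width = 2, height = 6 (consistent)
Top view 6 x 2 -> confirms length = 6, width = 2
The block is 6 x 2 x 6.
Total unit cubes = 6 * 2 * 6 = 72
72 unit cubes


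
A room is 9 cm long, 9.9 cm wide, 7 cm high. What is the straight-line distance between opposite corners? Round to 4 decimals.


Shape: rectangular box (space diagonal)
l = 9 cm, w = 9.9 cm, h = 7 cm
Visualize: the diagonal of the base, then a right triangle with that diagonal and the height.
Formula: d = sqrt(l^2 + w^2 + h^2)
l^2 + w^2 + h^2 = 81 + 98.01 + 49 = 228.01
d = sqrt(228.01)
d = 15.1
15.1 cm


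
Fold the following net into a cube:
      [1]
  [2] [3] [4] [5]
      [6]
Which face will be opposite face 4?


Net: cross layout. Take square 3 as the base (bottom).
Fold the four squares in the horizontal row up around 3: 2 -> left, 4 -> right, 5 wraps to the top.
Fold 1 and 6 up from 3: 1 -> back, 6 -> front.
Opposite pairs are therefore: (1, 6), (2, 4), (3, 5).
Face 4 is opposite face 2.
face 2


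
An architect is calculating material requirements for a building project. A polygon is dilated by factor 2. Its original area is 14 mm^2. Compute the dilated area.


Linear scale factor k = 2
Original area = 14 mm^2
Rule: under a linear scaling by k, areas scale by k^2.
k^2 = 2^2 = 4
New area = 14 * 4
New area = 56
56 mm^2


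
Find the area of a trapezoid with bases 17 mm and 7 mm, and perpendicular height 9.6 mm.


Shape: trapezoid
Parallel sides a = 17 mm, b = 7 mm; Height h = 9.6 mm
Formula: A = (a + b) * h / 2
a + b = 17 + 7 = 24
A = 24 * 9.6 / 2
A = 230.4 / 2
A = 115.2
115.2 mm^2


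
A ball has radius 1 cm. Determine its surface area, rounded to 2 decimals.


Shape: sphere
Radius r = 1 cm
Formula: SA = 4 * pi * r^2
r^2 = 1
SA = 4 * pi * 1
SA = 4 * pi
SA = 12.57
12.57 cm^2


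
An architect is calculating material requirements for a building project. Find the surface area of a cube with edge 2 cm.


Shape: cube
Side s = 2 cm
A cube has 6 square faces.
Formula: SA = 6 * s^2
s^2 = 4
SA = 6 * 4
SA = 24
24 cm^2


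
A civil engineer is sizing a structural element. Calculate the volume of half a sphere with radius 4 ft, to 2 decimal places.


Shape: hemisphere (half of a sphere)
Radius r = 4 ft
Formula: V = (1/2) * (4/3) * pi * r^3 = (2/3) * pi * r^3
r^3 = 64
(2/3) * 64 = 42.666667
V = 42.666667 * pi
V = 134.04
134.04 ft^3


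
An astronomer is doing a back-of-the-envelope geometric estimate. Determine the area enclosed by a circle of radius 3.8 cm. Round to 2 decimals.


Shape: circle
Radius r = 3.8 cm
Formula: A = pi * r^2
r^2 = 3.8^2 = 14.44
A = pi * 14.44
A = 45.36
45.36 cm^2


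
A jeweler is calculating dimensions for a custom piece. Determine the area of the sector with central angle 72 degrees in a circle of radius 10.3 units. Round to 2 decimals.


Shape: circular sector
Radius r = 10.3 units, Angle = 72 degrees
Formula: A = (angle/360) * pi * r^2
r^2 = 106.09
Fraction of circle = 72/360
A = (72/360) * pi * 106.09
A = 21.218 * pi
A = 66.66
66.66 units^2


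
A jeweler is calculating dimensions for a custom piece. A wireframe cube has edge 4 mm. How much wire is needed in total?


Shape: cube
Side s = 4 mm
A cube has 12 edges, all equal.
Formula: total edge length = 12 * s
Total = 12 * 4
Total = 48
48 mm


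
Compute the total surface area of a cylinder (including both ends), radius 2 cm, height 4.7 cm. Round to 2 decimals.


Shape: closed cylinder
Radius r = 2 cm, Height h = 4.7 cm
Formula: SA = 2*pi*r^2 + 2*pi*r*h = 2*pi*r*(r + h)
r + h = 6.7
2 * r * (r + h) = 2 * 2 * 6.7 = 26.8
SA = 26.8 * pi
SA = 84.19
84.19 cm^2


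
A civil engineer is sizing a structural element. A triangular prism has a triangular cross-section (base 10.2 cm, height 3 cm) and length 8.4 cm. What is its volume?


Shape: triangular prism
Triangle base = 10.2 cm, triangle height = 3 cm, prism length L = 8.4 cm
Formula: V = (1/2 * b * h_tri) * L
Cross-section area = 0.5 * 10.2 * 3 = 15.3
V = 15.3 * 8.4
V = 128.52
128.52 cm^3


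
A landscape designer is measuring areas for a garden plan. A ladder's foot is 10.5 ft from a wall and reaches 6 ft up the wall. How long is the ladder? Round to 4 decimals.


Shape: right triangle
Legs a = 10.5 ft, b = 6 ft
Formula: c = sqrt(a^2 + b^2)
a^2 = 110.25, b^2 = 36
a^2 + b^2 = 146.25
c = sqrt(146.25)
c = 12.0934
12.0934 ft


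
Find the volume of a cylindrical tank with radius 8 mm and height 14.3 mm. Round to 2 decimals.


Shape: cylinder
Radius r = 8 mm, Height h = 14.3 mm
Formula: V = pi * r^2 * h
r^2 = 64
V = pi * 64 * 14.3
V = 915.2 * pi
V = 2875.19
2875.19 mm^3


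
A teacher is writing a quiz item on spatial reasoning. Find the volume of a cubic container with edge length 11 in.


Shape: cube
Side s = 11 in
Formula: V = s^3
V = 11 * 11 * 11
V = 121 * 11
V = 1331
1331 in^3


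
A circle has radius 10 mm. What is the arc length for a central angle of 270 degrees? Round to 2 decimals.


Shape: circular arc
Radius r = 10 mm, Angle = 270 degrees
Formula: L = (angle/360) * 2 * pi * r
2 * pi * r = 20 * pi
L = (270/360) * 20 * pi
L = 15 * pi
L = 47.12
47.12 mm


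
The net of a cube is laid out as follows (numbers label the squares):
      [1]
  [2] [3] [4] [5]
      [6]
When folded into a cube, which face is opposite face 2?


Net: cross layout. Take square 3 as the base (bottom).
Fold the four squares in the horizontal row up around 3: 2 -> left, 4 -> right, 5 wraps to the top.
Fold 1 and 6 up from 3: 1 -> back, 6 -> front.
Opposite pairs are therefore: (1, 6), (2, 4), (3, 5).
Face 2 is opposite face 4.
face 4


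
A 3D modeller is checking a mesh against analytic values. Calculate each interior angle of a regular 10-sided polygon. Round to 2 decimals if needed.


Shape: regular decagon (10 sides)
Formula: interior angle = (n - 2) * 180 / n
(n - 2) = 8
(n - 2) * 180 = 1440
angle = 1440 / 10
angle = 144
144 degrees


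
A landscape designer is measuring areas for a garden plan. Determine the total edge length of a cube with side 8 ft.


Shape: cube
Side s = 8 ft
A cube has 12 edges, all equal.
Formula: total edge length = 12 * s
Total = 12 * 8
Total = 96
96 ft


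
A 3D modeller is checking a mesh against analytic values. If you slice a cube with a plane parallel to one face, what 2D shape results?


Solid: cube
Cutting plane: parallel to one face
Visualize the intersection of the plane with the solid's surface.
The boundary of the cut region is a square.
square


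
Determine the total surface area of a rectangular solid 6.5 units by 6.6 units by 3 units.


Shape: rectangular prism
l = 6.5 units, w = 6.6 units, h = 3 units
Formula: SA = 2(lw + lh + wh)
lw = 42.9, lh = 19.5, wh = 19.8
lw + lh + wh = 82.2
SA = 2 * 82.2
SA = 164.4
164.4 units^2


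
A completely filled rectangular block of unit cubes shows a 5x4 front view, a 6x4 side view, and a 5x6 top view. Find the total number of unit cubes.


Orthographic views of a solid rectangular block:
Front view 5 x 4 -> length = 5, height = 4
Side view 6 x 4 -> width = 6, height = 4 (consistent)
Top view 5 x 6 -> confirms length = 5, width = 6
The block is 5 x 6 x 4.
Total unit cubes = 5 * 6 * 4 = 120
120 unit cubes


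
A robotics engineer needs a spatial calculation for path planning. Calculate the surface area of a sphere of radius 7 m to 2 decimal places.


Shape: sphere
Radius r = 7 m
Formula: SA = 4 * pi * r^2
r^2 = 49
SA = 4 * pi * 49
SA = 196 * pi
SA = 615.75
615.75 m^2


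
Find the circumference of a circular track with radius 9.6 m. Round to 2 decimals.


Shape: circle
Radius r = 9.6 m
Formula: C = 2 * pi * r
C = 2 * pi * 9.6
C = 19.2 * pi
C = 60.32
60.32 m


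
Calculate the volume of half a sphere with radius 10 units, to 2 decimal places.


Shape: hemisphere (half of a sphere)
Radius r = 10 units
Formula: V = (1/2) * (4/3) * pi * r^3 = (2/3) * pi * r^3
r^3 = 1000
(2/3) * 1000 = 666.666667
V = 666.666667 * pi
V = 2094.4
2094.4 units^3


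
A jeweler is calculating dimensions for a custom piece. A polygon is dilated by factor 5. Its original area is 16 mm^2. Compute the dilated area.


Linear scale factor k = 5
Original area = 16 mm^2
Rule: under a linear scaling by k, areas scale by k^2.
k^2 = 5^2 = 25
New area = 16 * 25
New area = 400
400 mm^2


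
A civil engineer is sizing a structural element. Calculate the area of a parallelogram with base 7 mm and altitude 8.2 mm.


Shape: parallelogram
Base b = 7 mm, Height h = 8.2 mm
Formula: A = b * h
A = 7 * 8.2
A = 57.4
57.4 mm^2


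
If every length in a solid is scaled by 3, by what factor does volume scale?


Linear scale factor k = 3
Rule: under a linear scaling by k, volumes scale by k^3.
k^3 = 3 * 3 * 3
k^3 = 9 * 3
k^3 = 27
Volume scales by a factor of 27.
27 (dimensionless)


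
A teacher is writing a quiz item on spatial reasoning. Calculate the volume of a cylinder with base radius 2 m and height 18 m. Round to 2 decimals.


Shape: cylinder
Radius r = 2 m, Height h = 18 m
Formula: V = pi * r^2 * h
r^2 = 4
V = pi * 4 * 18
V = 72 * pi
V = 226.19
226.19 m^3


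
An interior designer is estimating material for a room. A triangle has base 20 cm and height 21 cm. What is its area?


Shape: triangle
Base b = 20 cm, Height h = 21 cm
Formula: A = (1/2) * b * h
A = 0.5 * 20 * 21
A = 0.5 * 420
A = 210
210 cm^2


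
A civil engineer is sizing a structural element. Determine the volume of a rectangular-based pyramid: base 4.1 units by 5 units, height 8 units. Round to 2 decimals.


Shape: rectangular pyramid
Base: 4.1 units x 5 units, Height h = 8 units
Formula: V = (1/3) * base_area * h
base_area = 4.1 * 5 = 20.5
base_area * h = 20.5 * 8 = 164
V = 164 / 3
V = 54.67
54.67 units^3


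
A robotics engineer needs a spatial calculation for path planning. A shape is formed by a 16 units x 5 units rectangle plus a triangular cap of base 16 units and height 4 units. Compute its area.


Composite shape: rectangle + triangle
Rectangle area = 16 * 5 = 80
Triangle area = 0.5 * 16 * 4 = 32
Total = 80 + 32
Total = 112
112 units^2


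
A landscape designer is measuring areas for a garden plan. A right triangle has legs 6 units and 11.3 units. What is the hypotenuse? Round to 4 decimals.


Shape: right triangle
Legs a = 6 units, b = 11.3 units
Formula: c = sqrt(a^2 + b^2)
a^2 = 36, b^2 = 127.69
a^2 + b^2 = 163.69
c = sqrt(163.69)
c = 12.7941
12.7941 units


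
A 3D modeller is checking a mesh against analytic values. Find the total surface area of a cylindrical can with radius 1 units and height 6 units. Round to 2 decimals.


Shape: closed cylinder
Radius r = 1 units, Height h = 6 units
Formula: SA = 2*pi*r^2 + 2*pi*r*h = 2*pi*r*(r + h)
r + h = 7
2 * r * (r + h) = 2 * 1 * 7 = 14
SA = 14 * pi
SA = 43.98
43.98 units^2


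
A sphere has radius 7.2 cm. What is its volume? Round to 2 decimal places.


Shape: sphere
Radius r = 7.2 cm
Formula: V = (4/3) * pi * r^3
r^3 = 373.248
(4/3) * 373.248 = 497.664
V = 497.664 * pi
V = 1563.46
1563.46 cm^3


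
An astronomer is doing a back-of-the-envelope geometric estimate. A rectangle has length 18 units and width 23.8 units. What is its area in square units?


Shape: rectangle
Length l = 18 units, Width w = 23.8 units
Formula: A = l * w
A = 18 * 23.8
A = 428.4
428.4 units^2


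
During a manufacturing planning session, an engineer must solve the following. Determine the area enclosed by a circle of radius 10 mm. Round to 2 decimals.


Shape: circle
Radius r = 10 mm
Formula: A = pi * r^2
r^2 = 10^2 = 100
A = pi * 100
A = 314.16
314.16 mm^2


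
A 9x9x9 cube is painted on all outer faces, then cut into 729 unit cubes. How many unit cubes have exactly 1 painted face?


Large cube: 9 x 9 x 9, cut into unit cubes.
n = 9, so n - 2 = 7
Cubes with 1 painted face lie in the interior of each face.
A cube has 6 faces; each contributes (n - 2)^2 = 49 such cubes.
Count = 6 * 49 = 294
294 unit cubes


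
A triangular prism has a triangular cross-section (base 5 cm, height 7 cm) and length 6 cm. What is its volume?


Shape: triangular prism
Triangle base = 5 cm, triangle height = 7 cm, prism length L = 6 cm
Formula: V = (1/2 * b * h_tri) * L
Cross-section area = 0.5 * 5 * 7 = 17.5
V = 17.5 * 6
V = 105
105 cm^3


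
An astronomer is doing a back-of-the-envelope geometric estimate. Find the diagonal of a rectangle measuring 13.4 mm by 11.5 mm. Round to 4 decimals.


Shape: rectangle (diagonal via Pythagoras)
Sides: 13.4 mm and 11.5 mm
Formula: d = sqrt(l^2 + w^2)
l^2 = 179.56, w^2 = 132.25
l^2 + w^2 = 311.81
d = sqrt(311.81)
d = 17.6581
17.6581 mm


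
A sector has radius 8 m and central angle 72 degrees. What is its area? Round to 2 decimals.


Shape: circular sector
Radius r = 8 m, Angle = 72 degrees
Formula: A = (angle/360) * pi * r^2
r^2 = 64
Fraction of circle = 72/360
A = (72/360) * pi * 64
A = 12.8 * pi
A = 40.21
40.21 m^2


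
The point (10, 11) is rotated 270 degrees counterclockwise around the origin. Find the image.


Transformation: rotation about the origin
Original point: (10, 11)
Rule for 270 deg counterclockwise: (x, y) -> (y, -x)
Apply: (10, 11) -> (11, -10)
(11, -10)


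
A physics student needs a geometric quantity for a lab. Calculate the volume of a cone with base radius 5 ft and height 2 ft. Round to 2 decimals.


Shape: cone
Radius r = 5 ft, Height h = 2 ft
Formula: V = (1/3) * pi * r^2 * h
r^2 = 25
pi * r^2 * h = pi * 25 * 2 = 50 * pi
V = 50 * pi / 3
V = 52.36
52.36 ft^3


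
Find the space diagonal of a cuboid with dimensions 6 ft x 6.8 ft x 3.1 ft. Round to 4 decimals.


Shape: rectangular box (space diagonal)
l = 6 ft, w = 6.8 ft, h = 3.1 ft
Visualize: the diagonal of the base, then a right triangle with that diagonal and the height.
Formula: d = sqrt(l^2 + w^2 + h^2)
l^2 + w^2 + h^2 = 36 + 46.24 + 9.61 = 91.85
d = sqrt(91.85)
d = 9.5838
9.5838 ft


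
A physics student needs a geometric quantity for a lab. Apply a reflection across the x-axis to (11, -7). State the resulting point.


Transformation: reflection
Original point: (11, -7)
Rule for reflection over the x-axis: (x, y) -> (x, -y)
Apply: (11, -7) -> (11, 7)
(11, 7)


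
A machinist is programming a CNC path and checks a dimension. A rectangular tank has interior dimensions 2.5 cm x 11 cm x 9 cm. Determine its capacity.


Shape: rectangular prism
l = 2.5 cm, w = 11 cm, h = 9 cm
Formula: V = l * w * h
V = 2.5 * 11 * 9
V = 27.5 * 9
V = 247.5
247.5 cm^3


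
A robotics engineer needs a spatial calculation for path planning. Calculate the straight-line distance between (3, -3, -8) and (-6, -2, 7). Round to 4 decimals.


3D distance between two points
P1 = (3, -3, -8), P2 = (-6, -2, 7)
Formula: d = sqrt((x2-x1)^2 + (y2-y1)^2 + (z2-z1)^2)
dx = -6 - 3 = -9
dy = -2 - -3 = 1
dz = 7 - -8 = 15
dx^2 + dy^2 + dz^2 = 81 + 1 + 225 = 307
d = sqrt(307)
d = 17.5214
17.5214 units


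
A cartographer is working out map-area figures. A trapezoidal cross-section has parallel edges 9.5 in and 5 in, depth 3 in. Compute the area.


Shape: trapezoid
Parallel sides a = 9.5 in, b = 5 in; Height h = 3 in
Formula: A = (a + b) * h / 2
a + b = 9.5 + 5 = 14.5
A = 14.5 * 3 / 2
A = 43.5 / 2
A = 21.75
21.75 in^2


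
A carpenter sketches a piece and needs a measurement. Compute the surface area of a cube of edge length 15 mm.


Shape: cube
Side s = 15 mm
A cube has 6 square faces.
Formula: SA = 6 * s^2
s^2 = 225
SA = 6 * 225
SA = 1350
1350 mm^2


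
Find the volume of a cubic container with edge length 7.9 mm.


Shape: cube
Side s = 7.9 mm
Formula: V = s^3
V = 7.9 * 7.9 * 7.9
V = 62.41 * 7.9
V = 493.039
493.039 mm^3


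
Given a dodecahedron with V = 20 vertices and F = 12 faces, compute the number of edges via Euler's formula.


Polyhedron: dodecahedron
Euler's formula for convex polyhedra: V - E + F = 2
Given: V = 20 vertices and F = 12 faces
Solve for E:
E = V + F - 2 = 20 + 12 - 2 = 30
30 edges


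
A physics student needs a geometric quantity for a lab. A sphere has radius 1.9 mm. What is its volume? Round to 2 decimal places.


Shape: sphere
Radius r = 1.9 mm
Formula: V = (4/3) * pi * r^3
r^3 = 6.859
(4/3) * 6.859 = 9.145333
V = 9.145333 * pi
V = 28.73
28.73 mm^3


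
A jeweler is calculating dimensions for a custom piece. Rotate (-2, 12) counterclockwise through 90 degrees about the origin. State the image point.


Transformation: rotation about the origin
Original point: (-2, 12)
Rule for 90 deg counterclockwise: (x, y) -> (-y, x)
Apply: (-2, 12) -> (-12, -2)
(-12, -2)


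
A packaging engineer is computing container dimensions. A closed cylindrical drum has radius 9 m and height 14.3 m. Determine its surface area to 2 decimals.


Shape: closed cylinder
Radius r = 9 m, Height h = 14.3 m
Formula: SA = 2*pi*r^2 + 2*pi*r*h = 2*pi*r*(r + h)
r + h = 23.3
2 * r * (r + h) = 2 * 9 * 23.3 = 419.4
SA = 419.4 * pi
SA = 1317.58
1317.58 m^2


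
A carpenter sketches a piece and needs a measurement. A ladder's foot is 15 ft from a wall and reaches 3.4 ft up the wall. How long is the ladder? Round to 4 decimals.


Shape: right triangle
Legs a = 15 ft, b = 3.4 ft
Formula: c = sqrt(a^2 + b^2)
a^2 = 225, b^2 = 11.56
a^2 + b^2 = 236.56
c = sqrt(236.56)
c = 15.3805
15.3805 ft


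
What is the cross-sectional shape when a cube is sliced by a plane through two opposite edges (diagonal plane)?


Solid: cube
Cutting plane: through two opposite edges (diagonal plane)
Visualize the intersection of the plane with the solid's surface.
The boundary of the cut region is a rectangle.
rectangle


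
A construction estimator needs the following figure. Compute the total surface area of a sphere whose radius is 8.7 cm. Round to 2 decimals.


Shape: sphere
Radius r = 8.7 cm
Formula: SA = 4 * pi * r^2
r^2 = 75.69
SA = 4 * pi * 75.69
SA = 302.76 * pi
SA = 951.15
951.15 cm^2


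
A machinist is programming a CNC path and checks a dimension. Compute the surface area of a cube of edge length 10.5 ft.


Shape: cube
Side s = 10.5 ft
A cube has 6 square faces.
Formula: SA = 6 * s^2
s^2 = 110.25
SA = 6 * 110.25
SA = 661.5
661.5 ft^2


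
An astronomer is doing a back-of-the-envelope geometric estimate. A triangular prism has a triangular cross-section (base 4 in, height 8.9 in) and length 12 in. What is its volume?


Shape: triangular prism
Triangle base = 4 in, triangle height = 8.9 in, prism length L = 12 in
Formula: V = (1/2 * b * h_tri) * L
Cross-section area = 0.5 * 4 * 8.9 = 17.8
V = 17.8 * 12
V = 213.6
213.6 in^3


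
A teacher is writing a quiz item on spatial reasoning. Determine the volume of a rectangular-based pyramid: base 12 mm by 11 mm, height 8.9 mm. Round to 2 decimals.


Shape: rectangular pyramid
Base: 12 mm x 11 mm, Height h = 8.9 mm
Formula: V = (1/3) * base_area * h
base_area = 12 * 11 = 132
base_area * h = 132 * 8.9 = 1174.8
V = 1174.8 / 3
V = 391.6
391.6 mm^3


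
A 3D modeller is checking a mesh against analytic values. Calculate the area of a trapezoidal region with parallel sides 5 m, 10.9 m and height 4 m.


Shape: trapezoid
Parallel sides a = 5 m, b = 10.9 m; Height h = 4 m
Formula: A = (a + b) * h / 2
a + b = 5 + 10.9 = 15.9
A = 15.9 * 4 / 2
A = 63.6 / 2
A = 31.8
31.8 m^2


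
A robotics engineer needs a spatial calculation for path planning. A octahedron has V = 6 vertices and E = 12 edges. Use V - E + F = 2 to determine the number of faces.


Polyhedron: octahedron
Euler's formula for convex polyhedra: V - E + F = 2
Given: V = 6 vertices and E = 12 edges
Solve for F:
F = 2 + E - V = 2 + 12 - 6 = 8
8 faces


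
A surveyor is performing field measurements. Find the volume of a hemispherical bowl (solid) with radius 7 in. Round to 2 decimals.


Shape: hemisphere (half of a sphere)
Radius r = 7 in
Formula: V = (1/2) * (4/3) * pi * r^3 = (2/3) * pi * r^3
r^3 = 343
(2/3) * 343 = 228.666667
V = 228.666667 * pi
V = 718.38
718.38 in^3


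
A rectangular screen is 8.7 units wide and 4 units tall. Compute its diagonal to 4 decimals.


Shape: rectangle (diagonal via Pythagoras)
Sides: 8.7 units and 4 units
Formula: d = sqrt(l^2 + w^2)
l^2 = 75.69, w^2 = 16
l^2 + w^2 = 91.69
d = sqrt(91.69)
d = 9.5755
9.5755 units


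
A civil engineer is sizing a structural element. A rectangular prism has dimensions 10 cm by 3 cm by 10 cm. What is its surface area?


Shape: rectangular prism
l = 10 cm, w = 3 cm, h = 10 cm
Formula: SA = 2(lw + lh + wh)
lw = 30, lh = 100, wh = 30
lw + lh + wh = 160
SA = 2 * 160
SA = 320
320 cm^2


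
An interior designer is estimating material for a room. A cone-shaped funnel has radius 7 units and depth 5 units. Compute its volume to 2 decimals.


Shape: cone
Radius r = 7 units, Height h = 5 units
Formula: V = (1/3) * pi * r^2 * h
r^2 = 49
pi * r^2 * h = pi * 49 * 5 = 245 * pi
V = 245 * pi / 3
V = 256.56
256.56 units^3


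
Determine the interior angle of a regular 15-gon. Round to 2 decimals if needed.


Shape: regular pentadecagon (15 sides)
Formula: interior angle = (n - 2) * 180 / n
(n - 2) = 13
(n - 2) * 180 = 2340
angle = 2340 / 15
angle = 156
156 degrees


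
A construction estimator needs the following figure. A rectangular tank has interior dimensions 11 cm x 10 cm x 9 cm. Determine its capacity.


Shape: rectangular prism
l = 11 cm, w = 10 cm, h = 9 cm
Formula: V = l * w * h
V = 11 * 10 * 9
V = 110 * 9
V = 990
990 cm^3


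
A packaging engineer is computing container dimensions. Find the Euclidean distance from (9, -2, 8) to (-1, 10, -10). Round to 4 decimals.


3D distance between two points
P1 = (9, -2, 8), P2 = (-1, 10, -10)
Formula: d = sqrt((x2-x1)^2 + (y2-y1)^2 + (z2-z1)^2)
dx = -1 - 9 = -10
dy = 10 - -2 = 12
dz = -10 - 8 = -18
dx^2 + dy^2 + dz^2 = 100 + 144 + 324 = 568
d = sqrt(568)
d = 23.8328
23.8328 units


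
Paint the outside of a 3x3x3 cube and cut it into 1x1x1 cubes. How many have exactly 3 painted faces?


Large cube: 3 x 3 x 3, cut into unit cubes.
Cubes with 3 painted faces are at the corners. A cube always has 8 corners.
Count = 8
8 unit cubes


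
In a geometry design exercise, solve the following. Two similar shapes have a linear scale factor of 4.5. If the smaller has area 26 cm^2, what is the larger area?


Linear scale factor k = 4.5
Original area = 26 cm^2
Rule: under a linear scaling by k, areas scale by k^2.
k^2 = 4.5^2 = 20.25
New area = 26 * 20.25
New area = 526.5
526.5 cm^2


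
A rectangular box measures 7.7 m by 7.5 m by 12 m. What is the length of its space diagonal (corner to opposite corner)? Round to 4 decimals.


Shape: rectangular box (space diagonal)
l = 7.7 m, w = 7.5 m, h = 12 m
Visualize: the diagonal of the base, then a right triangle with that diagonal and the height.
Formula: d = sqrt(l^2 + w^2 + h^2)
l^2 + w^2 + h^2 = 59.29 + 56.25 + 144 = 259.54
d = sqrt(259.54)
d = 16.1102
16.1102 m


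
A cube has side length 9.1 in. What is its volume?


Shape: cube
Side s = 9.1 in
Formula: V = s^3
V = 9.1 * 9.1 * 9.1
V = 82.81 * 9.1
V = 753.571
753.571 in^3


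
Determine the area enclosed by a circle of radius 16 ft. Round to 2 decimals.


Shape: circle
Radius r = 16 ft
Formula: A = pi * r^2
r^2 = 16^2 = 256
A = pi * 256
A = 804.25
804.25 ft^2
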